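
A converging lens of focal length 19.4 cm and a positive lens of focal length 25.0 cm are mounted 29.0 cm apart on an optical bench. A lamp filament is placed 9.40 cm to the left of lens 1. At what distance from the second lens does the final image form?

Lens 1: 1/d_i1 = 1/f₁ − 1/d_o1 = 1/(19.4) − 1/(9.40) = -0.05484, so d_i1 = -18.24 cm.
The intermediate image is 18.24 cm to the left of lens 1 (virtual), which is 29.0 − (-18.24) = 47.24 cm to the left of lens 2, so d_o2 = +47.24 cm.
Lens 2: 1/d_i2 = 1/f₂ − 1/d_o2 = 1/(25.0) − 1/(47.24) = 0.01883, so d_i2 = 53.1 cm.
The final image is real, 53.1 cm to the right of lens 2 (overall magnification ≈ -2.2).

53.1 cm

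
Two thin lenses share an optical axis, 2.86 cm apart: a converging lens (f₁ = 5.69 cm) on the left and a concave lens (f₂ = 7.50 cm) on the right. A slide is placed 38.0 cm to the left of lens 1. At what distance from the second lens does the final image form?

Lens 1: 1/d_i1 = 1/f₁ − 1/d_o1 = 1/(5.69) − 1/(38.0) = 0.1494, so d_i1 = 6.692 cm.
The intermediate image is 6.692 cm to the right of lens 1, which lies 3.832 cm to the right of lens 2 — a virtual object — so d_o2 = −3.832 cm.
Lens 2 is diverging, so f₂ = −7.50 cm.
Lens 2: 1/d_i2 = 1/f₂ − 1/d_o2 = 1/(-7.50) − 1/(-3.832) = 0.1276, so d_i2 = 7.84 cm.
The final image is real, 7.84 cm to the right of lens 2 (overall magnification ≈ -0.36).

7.84 cm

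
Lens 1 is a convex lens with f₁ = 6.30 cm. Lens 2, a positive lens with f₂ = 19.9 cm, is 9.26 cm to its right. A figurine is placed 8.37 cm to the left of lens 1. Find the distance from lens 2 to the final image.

Lens 1: 1/d_i1 = 1/f₁ − 1/d_o1 = 1/(6.30) − 1/(8.37) = 0.03926, so d_i1 = 25.47 cm.
The intermediate image is 25.47 cm to the right of lens 1, which lies 16.21 cm to the right of lens 2 — a virtual object — so d_o2 = −16.21 cm.
Lens 2: 1/d_i2 = 1/f₂ − 1/d_o2 = 1/(19.9) − 1/(-16.21) = 0.1119, so d_i2 = 8.93 cm.
The final image is real, 8.93 cm to the right of lens 2 (overall magnification ≈ -1.7).

8.93 cm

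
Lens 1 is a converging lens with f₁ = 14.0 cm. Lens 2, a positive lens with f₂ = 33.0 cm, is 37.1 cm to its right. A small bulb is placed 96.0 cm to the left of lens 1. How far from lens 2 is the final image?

55.6 cm

Lens 1: 1/d_i1 = 1/f₁ − 1/d_o1 = 1/(14.0) − 1/(96.0) = 0.06101, so d_i1 = 16.39 cm.
The intermediate image is 16.39 cm to the right of lens 1, which is 37.1 − (16.39) = 20.71 cm to the left of lens 2, so d_o2 = +20.71 cm.
Lens 2: 1/d_i2 = 1/f₂ − 1/d_o2 = 1/(33.0) − 1/(20.71) = -0.01798, so d_i2 = -55.6 cm.
The final image is virtual, 55.6 cm to the left of lens 2 (overall magnification ≈ -0.46).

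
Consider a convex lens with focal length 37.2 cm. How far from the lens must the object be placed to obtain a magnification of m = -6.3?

m = −d_i/d_o ⇒ d_i = −m·d_o.
1/f = 1/d_o + 1/d_i = 1/d_o − 1/(m·d_o) = (1 − 1/m)/d_o, so d_o = f(1 − 1/m) = (37.20)(1 − 1/(-6.3)) = 43.1 cm.

43.1 cm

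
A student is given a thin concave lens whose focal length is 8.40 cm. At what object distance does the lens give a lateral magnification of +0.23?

28.1 cm

For a concave lens, f = -8.40 cm.
m = −d_i/d_o ⇒ d_i = −m·d_o.
1/f = 1/d_o + 1/d_i = 1/d_o − 1/(m·d_o) = (1 − 1/m)/d_o, so d_o = f(1 − 1/m) = (-8.400)(1 − 1/(+0.23)) = 28.1 cm.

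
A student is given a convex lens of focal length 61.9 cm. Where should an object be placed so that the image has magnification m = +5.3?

m = −d_i/d_o ⇒ d_i = −m·d_o.
1/f = 1/d_o + 1/d_i = 1/d_o − 1/(m·d_o) = (1 − 1/m)/d_o, so d_o = f(1 − 1/m) = (61.90)(1 − 1/(+5.3)) = 50.2 cm.

50.2 cm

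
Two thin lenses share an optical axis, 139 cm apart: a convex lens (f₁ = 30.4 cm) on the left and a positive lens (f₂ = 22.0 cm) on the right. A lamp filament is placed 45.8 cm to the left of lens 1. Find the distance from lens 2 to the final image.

40.2 cm

Lens 1: 1/d_i1 = 1/f₁ − 1/d_o1 = 1/(30.4) − 1/(45.8) = 0.01106, so d_i1 = 90.41 cm.
The intermediate image is 90.41 cm to the right of lens 1, which is 139 − (90.41) = 48.59 cm to the left of lens 2, so d_o2 = +48.59 cm.
Lens 2: 1/d_i2 = 1/f₂ − 1/d_o2 = 1/(22.0) − 1/(48.59) = 0.02487, so d_i2 = 40.2 cm.
The final image is real, 40.2 cm to the right of lens 2 (overall magnification ≈ 1.6).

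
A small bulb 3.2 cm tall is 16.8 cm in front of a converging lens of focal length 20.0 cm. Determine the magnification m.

m = +6.25

1/d_i = 1/f − 1/d_o = 1/(20.00) − 1/(16.8) = -0.009524, so d_i = -105.0 cm.
m = −d_i/d_o = −(-105.0)/(16.8) = +6.25.
The image is virtual, upright and enlarged, on the same side as the object.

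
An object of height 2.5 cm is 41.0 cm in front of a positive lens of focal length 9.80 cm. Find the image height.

0.785 cm

1/d_i = 1/f − 1/d_o = 1/(9.800) − 1/(41.0) = 0.07765, so d_i = 12.88 cm.
m = −d_i/d_o = -0.3141.
|h_i| = |m|·h_o = 0.3141 × 2.5 = 0.785 cm. The image is real, inverted and reduced, on the far side of the lens.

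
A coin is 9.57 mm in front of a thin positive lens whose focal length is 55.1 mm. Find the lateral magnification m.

m = +1.21

1/d_i = 1/f − 1/d_o = 1/(55.10) − 1/(9.57) = -0.08634, so d_i = -11.58 mm.
m = −d_i/d_o = −(-11.58)/(9.57) = +1.21.
The image is virtual, upright and enlarged, on the same side as the object.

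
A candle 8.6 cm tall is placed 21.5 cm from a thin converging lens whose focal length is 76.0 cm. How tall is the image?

1/d_i = 1/f − 1/d_o = 1/(76.00) − 1/(21.5) = -0.03335, so d_i = -29.98 cm.
m = −d_i/d_o = +1.394.
|h_i| = |m|·h_o = 1.394 × 8.6 = 12.0 cm. The image is virtual, upright and enlarged, on the same side as the object.

12.0 cm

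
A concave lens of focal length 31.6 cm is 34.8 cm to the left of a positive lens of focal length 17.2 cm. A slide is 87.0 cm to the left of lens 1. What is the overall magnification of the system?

m = -0.112

f₁ = −31.6 cm (diverging).
Lens 1: 1/d_i1 = 1/(-31.6) − 1/(87.0) = -0.04314, so d_i1 = -23.18 cm; m₁ = −d_i1/d_o1 = +0.2664.
d_o2 = 34.8 − (-23.18) = 57.98 cm.
Lens 2: 1/d_i2 = 1/(17.2) − 1/(57.98) = 0.04089, so d_i2 = 24.45 cm; m₂ = −d_i2/d_o2 = -0.4218.
m = m₁·m₂ = (+0.2664)(-0.4218) = -0.112.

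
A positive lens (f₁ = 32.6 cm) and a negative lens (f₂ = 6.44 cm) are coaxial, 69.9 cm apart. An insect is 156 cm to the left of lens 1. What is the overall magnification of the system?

m = -0.0484

Lens 1: 1/d_i1 = 1/(32.6) − 1/(156) = 0.02426, so d_i1 = 41.21 cm; m₁ = −d_i1/d_o1 = -0.2642.
d_o2 = 69.9 − (41.21) = 28.69 cm.
f₂ = −6.44 cm (diverging).
Lens 2: 1/d_i2 = 1/(-6.44) − 1/(28.69) = -0.1901, so d_i2 = -5.259 cm; m₂ = −d_i2/d_o2 = +0.1833.
m = m₁·m₂ = (-0.2642)(+0.1833) = -0.0484.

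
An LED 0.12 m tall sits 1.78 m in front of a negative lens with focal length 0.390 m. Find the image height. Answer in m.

0.0216 m

For a negative lens, f = -0.390 m.
1/d_i = 1/f − 1/d_o = 1/(-0.3900) − 1/(1.78) = -3.126, so d_i = -0.3199 m.
m = −d_i/d_o = +0.1797.
|h_i| = |m|·h_o = 0.1797 × 0.12 = 0.0216 m. The image is virtual, upright and reduced, on the same side as the object.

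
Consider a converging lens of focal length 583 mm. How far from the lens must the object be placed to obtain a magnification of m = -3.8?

736 mm

m = −d_i/d_o ⇒ d_i = −m·d_o.
1/f = 1/d_o + 1/d_i = 1/d_o − 1/(m·d_o) = (1 − 1/m)/d_o, so d_o = f(1 − 1/m) = (583.0)(1 − 1/(-3.8)) = 736 mm.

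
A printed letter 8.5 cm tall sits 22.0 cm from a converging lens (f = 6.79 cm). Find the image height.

3.79 cm

1/d_i = 1/f − 1/d_o = 1/(6.790) − 1/(22.0) = 0.1018, so d_i = 9.821 cm.
m = −d_i/d_o = -0.4464.
|h_i| = |m|·h_o = 0.4464 × 8.5 = 3.79 cm. The image is real, inverted and reduced, on the far side of the lens.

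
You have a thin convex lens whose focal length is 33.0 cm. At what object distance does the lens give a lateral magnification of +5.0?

m = −d_i/d_o ⇒ d_i = −m·d_o.
1/f = 1/d_o + 1/d_i = 1/d_o − 1/(m·d_o) = (1 − 1/m)/d_o, so d_o = f(1 − 1/m) = (33.00)(1 − 1/(+5.0)) = 26.4 cm.

26.4 cm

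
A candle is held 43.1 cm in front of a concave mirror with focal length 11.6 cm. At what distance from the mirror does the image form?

15.9 cm

Mirror equation: 1/s_i = 1/f − 1/s_o = 1/(11.60) − 1/(43.1) = 0.08621 − 0.02320 = 0.06301, so s_i = 15.9 cm.
The image is real, inverted and reduced, in front of the mirror.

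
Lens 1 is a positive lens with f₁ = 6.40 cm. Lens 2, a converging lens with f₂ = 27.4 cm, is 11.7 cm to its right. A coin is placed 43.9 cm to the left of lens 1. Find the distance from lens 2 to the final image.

Lens 1: 1/d_i1 = 1/f₁ − 1/d_o1 = 1/(6.40) − 1/(43.9) = 0.1335, so d_i1 = 7.492 cm.
The intermediate image is 7.492 cm to the right of lens 1, which is 11.7 − (7.492) = 4.208 cm to the left of lens 2, so d_o2 = +4.208 cm.
Lens 2: 1/d_i2 = 1/f₂ − 1/d_o2 = 1/(27.4) − 1/(4.208) = -0.2011, so d_i2 = -4.97 cm.
The final image is virtual, 4.97 cm to the left of lens 2 (overall magnification ≈ -0.20).

4.97 cm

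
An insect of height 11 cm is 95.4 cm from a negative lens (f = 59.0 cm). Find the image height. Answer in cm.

4.20 cm

For a negative lens, f = -59.0 cm.
1/d_i = 1/f − 1/d_o = 1/(-59.00) − 1/(95.4) = -0.02743, so d_i = -36.45 cm.
m = −d_i/d_o = +0.3821.
|h_i| = |m|·h_o = 0.3821 × 11 = 4.20 cm. The image is virtual, upright and reduced, on the same side as the object.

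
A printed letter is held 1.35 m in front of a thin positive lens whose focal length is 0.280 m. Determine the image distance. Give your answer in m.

0.353 m

Thin-lens equation: 1/d_i = 1/f − 1/d_o = 1/(0.2800) − 1/(1.35) = 3.571 − 0.7407 = 2.831, so d_i = 0.353 m.
The image is real, inverted and reduced, on the far side of the lens.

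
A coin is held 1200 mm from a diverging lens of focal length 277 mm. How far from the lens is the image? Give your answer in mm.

225 mm

For a diverging lens, f = -277 mm.
Lens equation: 1/q = 1/f − 1/p = 1/(-277.0) − 1/(1200) = -0.003610 − 0.0008333 = -0.004443, so q = -225 mm.
The image is virtual, upright and reduced, on the same side as the object.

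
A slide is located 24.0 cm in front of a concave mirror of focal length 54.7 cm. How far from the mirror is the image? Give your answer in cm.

Mirror equation: 1/s_i = 1/f − 1/s_o = 1/(54.70) − 1/(24.0) = 0.01828 − 0.04167 = -0.02339, so s_i = -42.8 cm.
The image is virtual, upright and enlarged, behind the mirror.

42.8 cm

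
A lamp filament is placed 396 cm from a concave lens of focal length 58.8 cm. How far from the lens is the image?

For a concave lens, f = -58.8 cm.
Thin-lens equation: 1/v = 1/f − 1/u = 1/(-58.80) − 1/(396) = -0.01701 − 0.002525 = -0.01953, so v = -51.2 cm.
The image is virtual, upright and reduced, on the same side as the object.

51.2 cm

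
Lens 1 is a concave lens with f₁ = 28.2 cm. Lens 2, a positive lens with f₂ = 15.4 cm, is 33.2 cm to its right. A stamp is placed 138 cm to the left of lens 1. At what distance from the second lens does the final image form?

21.2 cm

Lens 1 is diverging, so f₁ = −28.2 cm.
Lens 1: 1/d_i1 = 1/f₁ − 1/d_o1 = 1/(-28.2) − 1/(138) = -0.04271, so d_i1 = -23.42 cm.
The intermediate image is 23.42 cm to the left of lens 1 (virtual), which is 33.2 − (-23.42) = 56.62 cm to the left of lens 2, so d_o2 = +56.62 cm.
Lens 2: 1/d_i2 = 1/f₂ − 1/d_o2 = 1/(15.4) − 1/(56.62) = 0.04727, so d_i2 = 21.2 cm.
The final image is real, 21.2 cm to the right of lens 2 (overall magnification ≈ -0.063).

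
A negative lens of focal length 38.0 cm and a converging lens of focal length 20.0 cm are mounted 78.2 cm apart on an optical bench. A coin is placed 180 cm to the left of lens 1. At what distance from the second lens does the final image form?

Lens 1 is diverging, so f₁ = −38.0 cm.
Lens 1: 1/d_i1 = 1/f₁ − 1/d_o1 = 1/(-38.0) − 1/(180) = -0.03187, so d_i1 = -31.38 cm.
The intermediate image is 31.38 cm to the left of lens 1 (virtual), which is 78.2 − (-31.38) = 109.6 cm to the left of lens 2, so d_o2 = +109.6 cm.
Lens 2: 1/d_i2 = 1/f₂ − 1/d_o2 = 1/(20.0) − 1/(109.6) = 0.04088, so d_i2 = 24.5 cm.
The final image is real, 24.5 cm to the right of lens 2 (overall magnification ≈ -0.039).

24.5 cm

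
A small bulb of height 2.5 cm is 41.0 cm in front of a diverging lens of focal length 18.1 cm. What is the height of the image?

0.766 cm

For a diverging lens, f = -18.1 cm.
1/d_i = 1/f − 1/d_o = 1/(-18.10) − 1/(41.0) = -0.07964, so d_i = -12.56 cm.
m = −d_i/d_o = +0.3063.
|h_i| = |m|·h_o = 0.3063 × 2.5 = 0.766 cm. The image is virtual, upright and reduced, on the same side as the object.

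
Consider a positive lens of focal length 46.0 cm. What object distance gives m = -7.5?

m = −d_i/d_o ⇒ d_i = −m·d_o.
1/f = 1/d_o + 1/d_i = 1/d_o − 1/(m·d_o) = (1 − 1/m)/d_o, so d_o = f(1 − 1/m) = (46.00)(1 − 1/(-7.5)) = 52.1 cm.

52.1 cm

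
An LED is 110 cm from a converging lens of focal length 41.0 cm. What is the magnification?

1/d_i = 1/f − 1/d_o = 1/(41.00) − 1/(110) = 0.01530, so d_i = 65.36 cm.
m = −d_i/d_o = −(65.36)/(110) = -0.594.
The image is real, inverted and reduced, on the far side of the lens.

m = -0.594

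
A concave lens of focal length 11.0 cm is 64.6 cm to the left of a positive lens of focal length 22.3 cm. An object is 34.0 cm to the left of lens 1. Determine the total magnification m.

m = -0.108

f₁ = −11.0 cm (diverging).
Lens 1: 1/d_i1 = 1/(-11.0) − 1/(34.0) = -0.1203, so d_i1 = -8.311 cm; m₁ = −d_i1/d_o1 = +0.2444.
d_o2 = 64.6 − (-8.311) = 72.91 cm.
Lens 2: 1/d_i2 = 1/(22.3) − 1/(72.91) = 0.03113, so d_i2 = 32.13 cm; m₂ = −d_i2/d_o2 = -0.4406.
m = m₁·m₂ = (+0.2444)(-0.4406) = -0.108.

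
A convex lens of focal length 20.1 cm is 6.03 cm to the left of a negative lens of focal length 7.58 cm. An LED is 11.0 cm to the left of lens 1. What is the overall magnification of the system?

Lens 1: 1/d_i1 = 1/(20.1) − 1/(11.0) = -0.04116, so d_i1 = -24.30 cm; m₁ = −d_i1/d_o1 = +2.209.
d_o2 = 6.03 − (-24.30) = 30.33 cm.
f₂ = −7.58 cm (diverging).
Lens 2: 1/d_i2 = 1/(-7.58) − 1/(30.33) = -0.1649, so d_i2 = -6.064 cm; m₂ = −d_i2/d_o2 = +0.1999.
m = m₁·m₂ = (+2.209)(+0.1999) = +0.442.

m = +0.442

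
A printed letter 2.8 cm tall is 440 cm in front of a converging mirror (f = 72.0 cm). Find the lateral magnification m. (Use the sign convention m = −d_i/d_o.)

m = -0.196

1/d_i = 1/f − 1/d_o = 1/(72.00) − 1/(440) = 0.01162, so d_i = 86.09 cm.
m = −d_i/d_o = −(86.09)/(440) = -0.196.
The image is real, inverted and reduced, in front of the mirror.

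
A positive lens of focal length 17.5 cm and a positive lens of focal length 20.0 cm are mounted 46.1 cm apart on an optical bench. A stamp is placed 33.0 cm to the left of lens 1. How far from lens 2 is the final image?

15.8 cm

Lens 1: 1/d_i1 = 1/f₁ − 1/d_o1 = 1/(17.5) − 1/(33.0) = 0.02684, so d_i1 = 37.26 cm.
The intermediate image is 37.26 cm to the right of lens 1, which is 46.1 − (37.26) = 8.840 cm to the left of lens 2, so d_o2 = +8.840 cm.
Lens 2: 1/d_i2 = 1/f₂ − 1/d_o2 = 1/(20.0) − 1/(8.840) = -0.06312, so d_i2 = -15.8 cm.
The final image is virtual, 15.8 cm to the left of lens 2 (overall magnification ≈ -2.0).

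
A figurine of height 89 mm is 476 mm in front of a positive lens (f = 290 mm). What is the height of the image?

1/d_i = 1/f − 1/d_o = 1/(290.0) − 1/(476) = 0.001347, so d_i = 742.2 mm.
m = −d_i/d_o = -1.559.
|h_i| = |m|·h_o = 1.559 × 89 = 139 mm. The image is real, inverted and enlarged, on the far side of the lens.

139 mm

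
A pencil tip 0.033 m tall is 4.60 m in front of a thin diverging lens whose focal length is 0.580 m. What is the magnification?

For a diverging lens, f = -0.580 m.
1/d_i = 1/f − 1/d_o = 1/(-0.5800) − 1/(4.60) = -1.942, so d_i = -0.5151 m.
m = −d_i/d_o = −(-0.5151)/(4.60) = +0.112.
The image is virtual, upright and reduced, on the same side as the object.

m = +0.112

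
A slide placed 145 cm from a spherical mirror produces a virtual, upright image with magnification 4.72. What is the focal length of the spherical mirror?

m = −d_i/d_o ⇒ d_i = −m·d_o = −(+4.72)·(145) = -684.4 cm.
1/f = 1/d_o + 1/d_i = 1/(145) + 1/(-684.4) = 0.005435, so f = 184 cm.
Since f is positive, the spherical mirror is concave.

f = 184 cm (concave)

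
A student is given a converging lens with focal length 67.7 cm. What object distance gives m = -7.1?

m = −d_i/d_o ⇒ d_i = −m·d_o.
1/f = 1/d_o + 1/d_i = 1/d_o − 1/(m·d_o) = (1 − 1/m)/d_o, so d_o = f(1 − 1/m) = (67.70)(1 − 1/(-7.1)) = 77.2 cm.

77.2 cm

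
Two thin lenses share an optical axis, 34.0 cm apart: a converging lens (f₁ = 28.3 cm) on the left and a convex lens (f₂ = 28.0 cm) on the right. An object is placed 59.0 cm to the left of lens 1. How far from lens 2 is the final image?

Lens 1: 1/d_i1 = 1/f₁ − 1/d_o1 = 1/(28.3) − 1/(59.0) = 0.01839, so d_i1 = 54.39 cm.
The intermediate image is 54.39 cm to the right of lens 1, which lies 20.39 cm to the right of lens 2 — a virtual object — so d_o2 = −20.39 cm.
Lens 2: 1/d_i2 = 1/f₂ − 1/d_o2 = 1/(28.0) − 1/(-20.39) = 0.08476, so d_i2 = 11.8 cm.
The final image is real, 11.8 cm to the right of lens 2 (overall magnification ≈ -0.53).

11.8 cm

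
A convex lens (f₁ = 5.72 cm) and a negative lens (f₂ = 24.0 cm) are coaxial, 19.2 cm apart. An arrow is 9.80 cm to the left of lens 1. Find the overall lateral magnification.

m = -1.14

Lens 1: 1/d_i1 = 1/(5.72) − 1/(9.80) = 0.07278, so d_i1 = 13.74 cm; m₁ = −d_i1/d_o1 = -1.402.
d_o2 = 19.2 − (13.74) = 5.460 cm.
f₂ = −24.0 cm (diverging).
Lens 2: 1/d_i2 = 1/(-24.0) − 1/(5.460) = -0.2248, so d_i2 = -4.448 cm; m₂ = −d_i2/d_o2 = +0.8147.
m = m₁·m₂ = (-1.402)(+0.8147) = -1.14.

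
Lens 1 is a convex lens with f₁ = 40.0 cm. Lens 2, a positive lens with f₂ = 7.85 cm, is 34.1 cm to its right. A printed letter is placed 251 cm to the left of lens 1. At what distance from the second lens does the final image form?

Lens 1: 1/d_i1 = 1/f₁ − 1/d_o1 = 1/(40.0) − 1/(251) = 0.02102, so d_i1 = 47.58 cm.
The intermediate image is 47.58 cm to the right of lens 1, which lies 13.48 cm to the right of lens 2 — a virtual object — so d_o2 = −13.48 cm.
Lens 2: 1/d_i2 = 1/f₂ − 1/d_o2 = 1/(7.85) − 1/(-13.48) = 0.2016, so d_i2 = 4.96 cm.
The final image is real, 4.96 cm to the right of lens 2 (overall magnification ≈ -0.070).

4.96 cm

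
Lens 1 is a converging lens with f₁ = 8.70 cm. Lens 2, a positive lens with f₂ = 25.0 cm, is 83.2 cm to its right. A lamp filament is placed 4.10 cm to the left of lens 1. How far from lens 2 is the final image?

34.5 cm

Lens 1: 1/d_i1 = 1/f₁ − 1/d_o1 = 1/(8.70) − 1/(4.10) = -0.1290, so d_i1 = -7.754 cm.
The intermediate image is 7.754 cm to the left of lens 1 (virtual), which is 83.2 − (-7.754) = 90.95 cm to the left of lens 2, so d_o2 = +90.95 cm.
Lens 2: 1/d_i2 = 1/f₂ − 1/d_o2 = 1/(25.0) − 1/(90.95) = 0.02900, so d_i2 = 34.5 cm.
The final image is real, 34.5 cm to the right of lens 2 (overall magnification ≈ -0.72).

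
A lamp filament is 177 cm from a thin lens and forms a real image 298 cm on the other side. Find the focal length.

Real image ⇒ d_i = +298 cm.
1/f = 1/d_o + 1/d_i = 1/(177) + 1/(298) = 0.009005, so f = 111 cm.
Since f is positive, the thin lens is converging.

f = 111 cm (converging)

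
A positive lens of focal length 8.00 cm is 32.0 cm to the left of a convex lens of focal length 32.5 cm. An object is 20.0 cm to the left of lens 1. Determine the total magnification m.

m = -1.57

Lens 1: 1/d_i1 = 1/(8.00) − 1/(20.0) = 0.07500, so d_i1 = 13.33 cm; m₁ = −d_i1/d_o1 = -0.6665.
d_o2 = 32.0 − (13.33) = 18.67 cm.
Lens 2: 1/d_i2 = 1/(32.5) − 1/(18.67) = -0.02279, so d_i2 = -43.87 cm; m₂ = −d_i2/d_o2 = +2.350.
m = m₁·m₂ = (-0.6665)(+2.350) = -1.57.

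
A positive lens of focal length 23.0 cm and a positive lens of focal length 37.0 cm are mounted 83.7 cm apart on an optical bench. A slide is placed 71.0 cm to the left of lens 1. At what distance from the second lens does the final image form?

145 cm

Lens 1: 1/d_i1 = 1/f₁ − 1/d_o1 = 1/(23.0) − 1/(71.0) = 0.02939, so d_i1 = 34.02 cm.
The intermediate image is 34.02 cm to the right of lens 1, which is 83.7 − (34.02) = 49.68 cm to the left of lens 2, so d_o2 = +49.68 cm.
Lens 2: 1/d_i2 = 1/f₂ − 1/d_o2 = 1/(37.0) − 1/(49.68) = 0.006898, so d_i2 = 145 cm.
The final image is real, 145 cm to the right of lens 2 (overall magnification ≈ 1.4).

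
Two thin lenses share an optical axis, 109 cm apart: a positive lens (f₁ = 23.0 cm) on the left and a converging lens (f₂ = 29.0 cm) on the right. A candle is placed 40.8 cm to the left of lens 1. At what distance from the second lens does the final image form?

59.8 cm

Lens 1: 1/d_i1 = 1/f₁ − 1/d_o1 = 1/(23.0) − 1/(40.8) = 0.01897, so d_i1 = 52.72 cm.
The intermediate image is 52.72 cm to the right of lens 1, which is 109 − (52.72) = 56.28 cm to the left of lens 2, so d_o2 = +56.28 cm.
Lens 2: 1/d_i2 = 1/f₂ − 1/d_o2 = 1/(29.0) − 1/(56.28) = 0.01671, so d_i2 = 59.8 cm.
The final image is real, 59.8 cm to the right of lens 2 (overall magnification ≈ 1.4).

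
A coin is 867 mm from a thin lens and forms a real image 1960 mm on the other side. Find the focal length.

Real image ⇒ d_i = +1960 mm.
1/f = 1/d_o + 1/d_i = 1/(867) + 1/(1960) = 0.001664, so f = 601 mm.
Since f is positive, the thin lens is converging.

f = 601 mm (converging)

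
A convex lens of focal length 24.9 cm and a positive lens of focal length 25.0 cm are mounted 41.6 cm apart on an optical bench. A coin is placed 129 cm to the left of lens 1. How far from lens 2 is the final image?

Lens 1: 1/d_i1 = 1/f₁ − 1/d_o1 = 1/(24.9) − 1/(129) = 0.03241, so d_i1 = 30.86 cm.
The intermediate image is 30.86 cm to the right of lens 1, which is 41.6 − (30.86) = 10.74 cm to the left of lens 2, so d_o2 = +10.74 cm.
Lens 2: 1/d_i2 = 1/f₂ − 1/d_o2 = 1/(25.0) − 1/(10.74) = -0.05311, so d_i2 = -18.8 cm.
The final image is virtual, 18.8 cm to the left of lens 2 (overall magnification ≈ -0.42).

18.8 cm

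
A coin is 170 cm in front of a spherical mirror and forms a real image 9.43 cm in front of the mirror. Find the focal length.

Real image ⇒ d_i = +9.43 cm.
1/f = 1/d_o + 1/d_i = 1/(170) + 1/(9.43) = 0.1119, so f = 8.93 cm.
Since f is positive, the spherical mirror is concave.

f = 8.93 cm (concave)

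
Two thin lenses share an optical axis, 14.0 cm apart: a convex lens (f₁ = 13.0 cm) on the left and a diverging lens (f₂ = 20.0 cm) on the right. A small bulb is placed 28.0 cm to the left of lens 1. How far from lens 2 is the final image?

Lens 1: 1/d_i1 = 1/f₁ − 1/d_o1 = 1/(13.0) − 1/(28.0) = 0.04121, so d_i1 = 24.27 cm.
The intermediate image is 24.27 cm to the right of lens 1, which lies 10.27 cm to the right of lens 2 — a virtual object — so d_o2 = −10.27 cm.
Lens 2 is diverging, so f₂ = −20.0 cm.
Lens 2: 1/d_i2 = 1/f₂ − 1/d_o2 = 1/(-20.0) − 1/(-10.27) = 0.04737, so d_i2 = 21.1 cm.
The final image is real, 21.1 cm to the right of lens 2 (overall magnification ≈ -1.8).

21.1 cm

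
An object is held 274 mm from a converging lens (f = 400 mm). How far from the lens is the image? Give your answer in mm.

870 mm

Lens equation: 1/q = 1/f − 1/p = 1/(400.0) − 1/(274) = 0.002500 − 0.003650 = -0.001150, so q = -870 mm.
The image is virtual, upright and enlarged, on the same side as the object.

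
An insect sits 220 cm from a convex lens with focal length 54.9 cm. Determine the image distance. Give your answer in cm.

Thin-lens equation: 1/v = 1/f − 1/u = 1/(54.90) − 1/(220) = 0.01821 − 0.004545 = 0.01367, so v = 73.2 cm.
The image is real, inverted and reduced, on the far side of the lens.

73.2 cm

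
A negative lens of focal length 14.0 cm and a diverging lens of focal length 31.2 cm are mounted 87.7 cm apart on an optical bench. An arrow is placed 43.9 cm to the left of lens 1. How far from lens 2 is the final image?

Lens 1 is diverging, so f₁ = −14.0 cm.
Lens 1: 1/d_i1 = 1/f₁ − 1/d_o1 = 1/(-14.0) − 1/(43.9) = -0.09421, so d_i1 = -10.61 cm.
The intermediate image is 10.61 cm to the left of lens 1 (virtual), which is 87.7 − (-10.61) = 98.31 cm to the left of lens 2, so d_o2 = +98.31 cm.
Lens 2 is diverging, so f₂ = −31.2 cm.
Lens 2: 1/d_i2 = 1/f₂ − 1/d_o2 = 1/(-31.2) − 1/(98.31) = -0.04222, so d_i2 = -23.7 cm.
The final image is virtual, 23.7 cm to the left of lens 2 (overall magnification ≈ 0.058).

23.7 cm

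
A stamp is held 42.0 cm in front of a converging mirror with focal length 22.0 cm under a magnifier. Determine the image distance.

46.2 cm

Mirror equation: 1/q = 1/f − 1/p = 1/(22.00) − 1/(42.0) = 0.04545 − 0.02381 = 0.02165, so q = 46.2 cm.
The image is real, inverted and enlarged, in front of the mirror.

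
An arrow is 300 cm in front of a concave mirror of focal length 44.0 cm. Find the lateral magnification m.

1/d_i = 1/f − 1/d_o = 1/(44.00) − 1/(300) = 0.01939, so d_i = 51.56 cm.
m = −d_i/d_o = −(51.56)/(300) = -0.172.
The image is real, inverted and reduced, in front of the mirror.

m = -0.172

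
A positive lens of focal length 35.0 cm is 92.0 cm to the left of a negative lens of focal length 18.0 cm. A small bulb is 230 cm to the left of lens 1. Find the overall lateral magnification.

m = -0.0470

Lens 1: 1/d_i1 = 1/(35.0) − 1/(230) = 0.02422, so d_i1 = 41.28 cm; m₁ = −d_i1/d_o1 = -0.1795.
d_o2 = 92.0 − (41.28) = 50.72 cm.
f₂ = −18.0 cm (diverging).
Lens 2: 1/d_i2 = 1/(-18.0) − 1/(50.72) = -0.07527, so d_i2 = -13.29 cm; m₂ = −d_i2/d_o2 = +0.2619.
m = m₁·m₂ = (-0.1795)(+0.2619) = -0.0470.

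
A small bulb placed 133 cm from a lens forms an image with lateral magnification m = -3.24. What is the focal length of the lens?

m = −d_i/d_o ⇒ d_i = −m·d_o = −(-3.24)·(133) = 430.9 cm.
1/f = 1/d_o + 1/d_i = 1/(133) + 1/(430.9) = 0.009840, so f = 102 cm.
Since f is positive, the lens is converging.

f = 102 cm (converging)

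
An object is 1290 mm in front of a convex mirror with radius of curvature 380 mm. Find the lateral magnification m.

f = R/2 = 380/2 = 190.0 mm; for a convex mirror, f = -190.0 mm.
1/d_i = 1/f − 1/d_o = 1/(-190.0) − 1/(1290) = -0.006038, so d_i = -165.6 mm.
m = −d_i/d_o = −(-165.6)/(1290) = +0.128.
The image is virtual, upright and reduced, behind the mirror.

m = +0.128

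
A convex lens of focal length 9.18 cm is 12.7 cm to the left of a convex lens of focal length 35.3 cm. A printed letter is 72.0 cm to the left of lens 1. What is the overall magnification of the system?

Lens 1: 1/d_i1 = 1/(9.18) − 1/(72.0) = 0.09504, so d_i1 = 10.52 cm; m₁ = −d_i1/d_o1 = -0.1461.
d_o2 = 12.7 − (10.52) = 2.180 cm.
Lens 2: 1/d_i2 = 1/(35.3) − 1/(2.180) = -0.4304, so d_i2 = -2.323 cm; m₂ = −d_i2/d_o2 = +1.066.
m = m₁·m₂ = (-0.1461)(+1.066) = -0.156.

m = -0.156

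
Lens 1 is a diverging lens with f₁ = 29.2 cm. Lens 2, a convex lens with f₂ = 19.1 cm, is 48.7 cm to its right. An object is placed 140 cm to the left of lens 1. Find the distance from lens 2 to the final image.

Lens 1 is diverging, so f₁ = −29.2 cm.
Lens 1: 1/d_i1 = 1/f₁ − 1/d_o1 = 1/(-29.2) − 1/(140) = -0.04139, so d_i1 = -24.16 cm.
The intermediate image is 24.16 cm to the left of lens 1 (virtual), which is 48.7 − (-24.16) = 72.86 cm to the left of lens 2, so d_o2 = +72.86 cm.
Lens 2: 1/d_i2 = 1/f₂ − 1/d_o2 = 1/(19.1) − 1/(72.86) = 0.03863, so d_i2 = 25.9 cm.
The final image is real, 25.9 cm to the right of lens 2 (overall magnification ≈ -0.061).

25.9 cm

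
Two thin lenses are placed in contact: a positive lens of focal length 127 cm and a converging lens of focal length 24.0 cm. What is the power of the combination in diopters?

P = +4.95 D

P₁ = 1/f₁ = 1/(1.27 m) = +0.7874 D; P₂ = 1/f₂ = 1/(0.240 m) = +4.167 D.
For thin lenses in contact, P = P₁ + P₂ = (+0.7874) + (+4.167) = +4.95 D.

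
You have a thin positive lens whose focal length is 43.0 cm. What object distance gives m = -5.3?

m = −d_i/d_o ⇒ d_i = −m·d_o.
1/f = 1/d_o + 1/d_i = 1/d_o − 1/(m·d_o) = (1 − 1/m)/d_o, so d_o = f(1 − 1/m) = (43.00)(1 − 1/(-5.3)) = 51.1 cm.

51.1 cm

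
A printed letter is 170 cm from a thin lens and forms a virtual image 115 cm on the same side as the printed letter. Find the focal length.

Virtual image ⇒ d_i = −115 cm.
1/f = 1/d_o + 1/d_i = 1/(170) + 1/(-115) = -0.002813, so f = -355 cm.
Since f is negative, the thin lens is diverging.

f = -355 cm (diverging)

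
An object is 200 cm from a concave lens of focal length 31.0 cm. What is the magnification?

m = +0.134

For a concave lens, f = -31.0 cm.
1/d_i = 1/f − 1/d_o = 1/(-31.00) − 1/(200) = -0.03726, so d_i = -26.84 cm.
m = −d_i/d_o = −(-26.84)/(200) = +0.134.
The image is virtual, upright and reduced, on the same side as the object.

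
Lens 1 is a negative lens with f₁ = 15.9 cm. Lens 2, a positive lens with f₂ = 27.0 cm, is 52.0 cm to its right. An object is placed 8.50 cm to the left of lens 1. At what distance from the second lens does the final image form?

Lens 1 is diverging, so f₁ = −15.9 cm.
Lens 1: 1/d_i1 = 1/f₁ − 1/d_o1 = 1/(-15.9) − 1/(8.50) = -0.1805, so d_i1 = -5.539 cm.
The intermediate image is 5.539 cm to the left of lens 1 (virtual), which is 52.0 − (-5.539) = 57.54 cm to the left of lens 2, so d_o2 = +57.54 cm.
Lens 2: 1/d_i2 = 1/f₂ − 1/d_o2 = 1/(27.0) − 1/(57.54) = 0.01966, so d_i2 = 50.9 cm.
The final image is real, 50.9 cm to the right of lens 2 (overall magnification ≈ -0.58).

50.9 cm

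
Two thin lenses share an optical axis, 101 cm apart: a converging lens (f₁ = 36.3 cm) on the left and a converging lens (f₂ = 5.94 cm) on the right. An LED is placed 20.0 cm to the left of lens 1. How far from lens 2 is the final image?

Lens 1: 1/d_i1 = 1/f₁ − 1/d_o1 = 1/(36.3) − 1/(20.0) = -0.02245, so d_i1 = -44.54 cm.
The intermediate image is 44.54 cm to the left of lens 1 (virtual), which is 101 − (-44.54) = 145.5 cm to the left of lens 2, so d_o2 = +145.5 cm.
Lens 2: 1/d_i2 = 1/f₂ − 1/d_o2 = 1/(5.94) − 1/(145.5) = 0.1615, so d_i2 = 6.19 cm.
The final image is real, 6.19 cm to the right of lens 2 (overall magnification ≈ -0.095).

6.19 cm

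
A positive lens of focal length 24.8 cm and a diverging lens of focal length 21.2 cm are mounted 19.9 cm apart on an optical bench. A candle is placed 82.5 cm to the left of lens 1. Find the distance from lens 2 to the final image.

Lens 1: 1/d_i1 = 1/f₁ − 1/d_o1 = 1/(24.8) − 1/(82.5) = 0.02820, so d_i1 = 35.46 cm.
The intermediate image is 35.46 cm to the right of lens 1, which lies 15.56 cm to the right of lens 2 — a virtual object — so d_o2 = −15.56 cm.
Lens 2 is diverging, so f₂ = −21.2 cm.
Lens 2: 1/d_i2 = 1/f₂ − 1/d_o2 = 1/(-21.2) − 1/(-15.56) = 0.01710, so d_i2 = 58.5 cm.
The final image is real, 58.5 cm to the right of lens 2 (overall magnification ≈ -1.6).

58.5 cm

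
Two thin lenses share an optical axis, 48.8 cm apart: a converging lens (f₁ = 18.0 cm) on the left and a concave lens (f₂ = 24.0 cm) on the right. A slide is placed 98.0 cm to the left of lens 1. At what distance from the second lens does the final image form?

Lens 1: 1/d_i1 = 1/f₁ − 1/d_o1 = 1/(18.0) − 1/(98.0) = 0.04535, so d_i1 = 22.05 cm.
The intermediate image is 22.05 cm to the right of lens 1, which is 48.8 − (22.05) = 26.75 cm to the left of lens 2, so d_o2 = +26.75 cm.
Lens 2 is diverging, so f₂ = −24.0 cm.
Lens 2: 1/d_i2 = 1/f₂ − 1/d_o2 = 1/(-24.0) − 1/(26.75) = -0.07905, so d_i2 = -12.7 cm.
The final image is virtual, 12.7 cm to the left of lens 2 (overall magnification ≈ -0.11).

12.7 cm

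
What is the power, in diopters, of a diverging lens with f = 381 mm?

For a diverging lens, f = −381 mm.
f = -38.1 cm = -0.381 m.
P = 1/f = 1/(-0.381 m) = -2.62 D.

P = -2.62 D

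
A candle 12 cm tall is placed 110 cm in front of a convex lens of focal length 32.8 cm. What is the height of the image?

1/d_i = 1/f − 1/d_o = 1/(32.80) − 1/(110) = 0.02140, so d_i = 46.74 cm.
m = −d_i/d_o = -0.4249.
|h_i| = |m|·h_o = 0.4249 × 12 = 5.10 cm. The image is real, inverted and reduced, on the far side of the lens.

5.10 cm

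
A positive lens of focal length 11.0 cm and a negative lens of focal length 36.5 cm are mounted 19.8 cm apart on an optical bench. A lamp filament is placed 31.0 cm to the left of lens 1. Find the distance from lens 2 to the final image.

2.56 cm

Lens 1: 1/d_i1 = 1/f₁ − 1/d_o1 = 1/(11.0) − 1/(31.0) = 0.05865, so d_i1 = 17.05 cm.
The intermediate image is 17.05 cm to the right of lens 1, which is 19.8 − (17.05) = 2.750 cm to the left of lens 2, so d_o2 = +2.750 cm.
Lens 2 is diverging, so f₂ = −36.5 cm.
Lens 2: 1/d_i2 = 1/f₂ − 1/d_o2 = 1/(-36.5) − 1/(2.750) = -0.3910, so d_i2 = -2.56 cm.
The final image is virtual, 2.56 cm to the left of lens 2 (overall magnification ≈ -0.51).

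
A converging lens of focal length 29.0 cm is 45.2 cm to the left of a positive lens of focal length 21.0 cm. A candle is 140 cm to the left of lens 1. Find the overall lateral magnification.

m = -0.443

Lens 1: 1/d_i1 = 1/(29.0) − 1/(140) = 0.02734, so d_i1 = 36.58 cm; m₁ = −d_i1/d_o1 = -0.2613.
d_o2 = 45.2 − (36.58) = 8.620 cm.
Lens 2: 1/d_i2 = 1/(21.0) − 1/(8.620) = -0.06839, so d_i2 = -14.62 cm; m₂ = −d_i2/d_o2 = +1.696.
m = m₁·m₂ = (-0.2613)(+1.696) = -0.443.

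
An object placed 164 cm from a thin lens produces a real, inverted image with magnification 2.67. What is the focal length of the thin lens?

m = −d_i/d_o ⇒ d_i = −m·d_o = −(-2.67)·(164) = 437.9 cm.
1/f = 1/d_o + 1/d_i = 1/(164) + 1/(437.9) = 0.008381, so f = 119 cm.
Since f is positive, the thin lens is converging.

f = 119 cm (converging)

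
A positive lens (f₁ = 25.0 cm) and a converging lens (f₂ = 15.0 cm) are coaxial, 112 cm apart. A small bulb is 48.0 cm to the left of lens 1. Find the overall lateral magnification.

m = +0.364

Lens 1: 1/d_i1 = 1/(25.0) − 1/(48.0) = 0.01917, so d_i1 = 52.17 cm; m₁ = −d_i1/d_o1 = -1.087.
d_o2 = 112 − (52.17) = 59.83 cm.
Lens 2: 1/d_i2 = 1/(15.0) − 1/(59.83) = 0.04995, so d_i2 = 20.02 cm; m₂ = −d_i2/d_o2 = -0.3346.
m = m₁·m₂ = (-1.087)(-0.3346) = +0.364.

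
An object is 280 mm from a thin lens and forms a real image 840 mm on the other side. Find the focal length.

f = 210 mm (converging)

Real image ⇒ d_i = +840 mm.
1/f = 1/d_o + 1/d_i = 1/(280) + 1/(840) = 0.004762, so f = 210 mm.
Since f is positive, the thin lens is converging.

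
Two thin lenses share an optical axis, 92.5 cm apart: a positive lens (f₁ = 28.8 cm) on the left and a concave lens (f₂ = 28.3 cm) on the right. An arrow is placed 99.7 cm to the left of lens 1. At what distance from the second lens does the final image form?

Lens 1: 1/d_i1 = 1/f₁ − 1/d_o1 = 1/(28.8) − 1/(99.7) = 0.02469, so d_i1 = 40.50 cm.
The intermediate image is 40.50 cm to the right of lens 1, which is 92.5 − (40.50) = 52.00 cm to the left of lens 2, so d_o2 = +52.00 cm.
Lens 2 is diverging, so f₂ = −28.3 cm.
Lens 2: 1/d_i2 = 1/f₂ − 1/d_o2 = 1/(-28.3) − 1/(52.00) = -0.05457, so d_i2 = -18.3 cm.
The final image is virtual, 18.3 cm to the left of lens 2 (overall magnification ≈ -0.14).

18.3 cm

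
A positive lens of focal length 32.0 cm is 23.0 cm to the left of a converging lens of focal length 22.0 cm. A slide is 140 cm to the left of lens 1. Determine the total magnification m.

m = -0.161

Lens 1: 1/d_i1 = 1/(32.0) − 1/(140) = 0.02411, so d_i1 = 41.48 cm; m₁ = −d_i1/d_o1 = -0.2963.
d_o2 = 23.0 − (41.48) = -18.48 cm (virtual object).
Lens 2: 1/d_i2 = 1/(22.0) − 1/(-18.48) = 0.09957, so d_i2 = 10.04 cm; m₂ = −d_i2/d_o2 = +0.5435.
m = m₁·m₂ = (-0.2963)(+0.5435) = -0.161.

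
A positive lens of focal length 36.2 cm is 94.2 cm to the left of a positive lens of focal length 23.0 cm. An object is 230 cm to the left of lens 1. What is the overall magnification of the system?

m = +0.152

Lens 1: 1/d_i1 = 1/(36.2) − 1/(230) = 0.02328, so d_i1 = 42.96 cm; m₁ = −d_i1/d_o1 = -0.1868.
d_o2 = 94.2 − (42.96) = 51.24 cm.
Lens 2: 1/d_i2 = 1/(23.0) − 1/(51.24) = 0.02396, so d_i2 = 41.73 cm; m₂ = −d_i2/d_o2 = -0.8144.
m = m₁·m₂ = (-0.1868)(-0.8144) = +0.152.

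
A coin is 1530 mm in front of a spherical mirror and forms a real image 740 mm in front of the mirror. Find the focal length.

f = 499 mm (concave)

Real image ⇒ d_i = +740 mm.
1/f = 1/d_o + 1/d_i = 1/(1530) + 1/(740) = 0.002005, so f = 499 mm.
Since f is positive, the spherical mirror is concave.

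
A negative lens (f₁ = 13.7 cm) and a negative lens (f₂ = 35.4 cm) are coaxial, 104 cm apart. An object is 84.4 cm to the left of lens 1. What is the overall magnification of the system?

m = +0.0327

f₁ = −13.7 cm (diverging).
Lens 1: 1/d_i1 = 1/(-13.7) − 1/(84.4) = -0.08484, so d_i1 = -11.79 cm; m₁ = −d_i1/d_o1 = +0.1397.
d_o2 = 104 − (-11.79) = 115.8 cm.
f₂ = −35.4 cm (diverging).
Lens 2: 1/d_i2 = 1/(-35.4) − 1/(115.8) = -0.03688, so d_i2 = -27.11 cm; m₂ = −d_i2/d_o2 = +0.2341.
m = m₁·m₂ = (+0.1397)(+0.2341) = +0.0327.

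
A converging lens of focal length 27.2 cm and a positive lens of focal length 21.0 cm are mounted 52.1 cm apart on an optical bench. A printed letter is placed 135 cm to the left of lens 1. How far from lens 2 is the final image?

Lens 1: 1/d_i1 = 1/f₁ − 1/d_o1 = 1/(27.2) − 1/(135) = 0.02936, so d_i1 = 34.06 cm.
The intermediate image is 34.06 cm to the right of lens 1, which is 52.1 − (34.06) = 18.04 cm to the left of lens 2, so d_o2 = +18.04 cm.
Lens 2: 1/d_i2 = 1/f₂ − 1/d_o2 = 1/(21.0) − 1/(18.04) = -0.007813, so d_i2 = -128 cm.
The final image is virtual, 128 cm to the left of lens 2 (overall magnification ≈ -1.8).

128 cm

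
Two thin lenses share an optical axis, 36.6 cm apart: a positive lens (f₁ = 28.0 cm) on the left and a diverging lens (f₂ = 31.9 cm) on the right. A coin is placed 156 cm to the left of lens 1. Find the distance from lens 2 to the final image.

Lens 1: 1/d_i1 = 1/f₁ − 1/d_o1 = 1/(28.0) − 1/(156) = 0.02930, so d_i1 = 34.12 cm.
The intermediate image is 34.12 cm to the right of lens 1, which is 36.6 − (34.12) = 2.480 cm to the left of lens 2, so d_o2 = +2.480 cm.
Lens 2 is diverging, so f₂ = −31.9 cm.
Lens 2: 1/d_i2 = 1/f₂ − 1/d_o2 = 1/(-31.9) − 1/(2.480) = -0.4346, so d_i2 = -2.30 cm.
The final image is virtual, 2.30 cm to the left of lens 2 (overall magnification ≈ -0.20).

2.30 cm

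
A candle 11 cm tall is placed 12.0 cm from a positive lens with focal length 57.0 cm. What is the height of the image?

1/d_i = 1/f − 1/d_o = 1/(57.00) − 1/(12.0) = -0.06579, so d_i = -15.20 cm.
m = −d_i/d_o = +1.267.
|h_i| = |m|·h_o = 1.267 × 11 = 13.9 cm. The image is virtual, upright and enlarged, on the same side as the object.

13.9 cm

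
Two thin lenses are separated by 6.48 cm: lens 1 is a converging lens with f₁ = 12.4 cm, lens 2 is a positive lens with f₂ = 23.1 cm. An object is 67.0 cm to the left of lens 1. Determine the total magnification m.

m = -0.165

Lens 1: 1/d_i1 = 1/(12.4) − 1/(67.0) = 0.06572, so d_i1 = 15.22 cm; m₁ = −d_i1/d_o1 = -0.2272.
d_o2 = 6.48 − (15.22) = -8.740 cm (virtual object).
Lens 2: 1/d_i2 = 1/(23.1) − 1/(-8.740) = 0.1577, so d_i2 = 6.341 cm; m₂ = −d_i2/d_o2 = +0.7255.
m = m₁·m₂ = (-0.2272)(+0.7255) = -0.165.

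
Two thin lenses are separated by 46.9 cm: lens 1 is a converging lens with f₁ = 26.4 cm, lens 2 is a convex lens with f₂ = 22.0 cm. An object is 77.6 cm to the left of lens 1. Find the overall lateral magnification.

Lens 1: 1/d_i1 = 1/(26.4) − 1/(77.6) = 0.02499, so d_i1 = 40.01 cm; m₁ = −d_i1/d_o1 = -0.5156.
d_o2 = 46.9 − (40.01) = 6.890 cm.
Lens 2: 1/d_i2 = 1/(22.0) − 1/(6.890) = -0.09968, so d_i2 = -10.03 cm; m₂ = −d_i2/d_o2 = +1.456.
m = m₁·m₂ = (-0.5156)(+1.456) = -0.751.

m = -0.751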